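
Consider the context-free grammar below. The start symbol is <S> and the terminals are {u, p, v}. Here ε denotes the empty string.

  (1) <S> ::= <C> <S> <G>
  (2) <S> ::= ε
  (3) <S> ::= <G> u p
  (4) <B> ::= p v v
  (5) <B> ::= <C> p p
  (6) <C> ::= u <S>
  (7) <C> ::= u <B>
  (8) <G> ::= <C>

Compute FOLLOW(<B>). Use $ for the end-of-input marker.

{$, p, u}

FIRST(<C>): from <C>::=u <S> we get {u}; from <C>::=u <B> we get {u}. So FIRST(<C>) = {u}.
FIRST(<B>): from <B>::=p v v we get {p}; from <B>::=<C> p p we get {u}. So FIRST(<B>) = {p, u}.
FIRST(<G>): from <G>::=<C> we get {u}. So FIRST(<G>) = {u}.
FIRST(<S>): from <S>::=<C> <S> <G> we get {u}; from <S>::=ε we get {ε}; from <S>::=<G> u p we get {u}. So FIRST(<S>) = {ε, u}.
FOLLOW(<S>) includes $ since <S> is the start symbol.
FOLLOW(<S>): in <S>::=<C> <S> <G>, <S> is followed by <G> with FIRST {u}; in <C>::=u <S>, the suffix after <S> is empty, so FOLLOW(<S>) ⊇ FOLLOW(<C>) = {$, p, u}. Thus FOLLOW(<S>) = {$, p, u}.
FOLLOW(<G>): in <S>::=<C> <S> <G>, the suffix after <G> is empty, so FOLLOW(<G>) ⊇ FOLLOW(<S>) = {$, p, u}; in <S>::=<G> u p, <G> is followed by u p with FIRST {u}. Thus FOLLOW(<G>) = {$, p, u}.
FOLLOW(<C>): in <S>::=<C> <S> <G>, <C> is followed by <S> <G> with FIRST {u}; in <B>::=<C> p p, <C> is followed by p p with FIRST {p}; in <G>::=<C>, the suffix after <C> is empty, so FOLLOW(<C>) ⊇ FOLLOW(<G>) = {$, p, u}. Thus FOLLOW(<C>) = {$, p, u}.
FOLLOW(<B>): in <C>::=u <B>, the suffix after <B> is empty, so FOLLOW(<B>) ⊇ FOLLOW(<C>) = {$, p, u}. Thus FOLLOW(<B>) = {$, p, u}.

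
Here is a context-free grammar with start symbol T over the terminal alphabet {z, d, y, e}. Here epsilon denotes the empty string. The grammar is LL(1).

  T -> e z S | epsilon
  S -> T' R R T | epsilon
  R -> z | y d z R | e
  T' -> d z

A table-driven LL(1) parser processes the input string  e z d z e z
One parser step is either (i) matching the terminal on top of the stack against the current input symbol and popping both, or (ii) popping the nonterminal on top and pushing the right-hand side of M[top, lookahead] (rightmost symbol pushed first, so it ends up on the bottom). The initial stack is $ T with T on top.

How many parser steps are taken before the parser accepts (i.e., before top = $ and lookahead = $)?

12

step 1: stack=$ T  input=e z d z e z $  — expand T -> e z S
step 2: stack=$ S z e  input=e z d z e z $  — match e
step 3: stack=$ S z  input=z d z e z $  — match z
step 4: stack=$ S  input=d z e z $  — expand S -> T' R R T
step 5: stack=$ T R R T'  input=d z e z $  — expand T' -> d z
step 6: stack=$ T R R z d  input=d z e z $  — match d
step 7: stack=$ T R R z  input=z e z $  — match z
step 8: stack=$ T R R  input=e z $  — expand R -> e
step 9: stack=$ T R e  input=e z $  — match e
step 10: stack=$ T R  input=z $  — expand R -> z
step 11: stack=$ T z  input=z $  — match z
step 12: stack=$ T  input=$  — expand T -> epsilon
Accept reached after 12 steps.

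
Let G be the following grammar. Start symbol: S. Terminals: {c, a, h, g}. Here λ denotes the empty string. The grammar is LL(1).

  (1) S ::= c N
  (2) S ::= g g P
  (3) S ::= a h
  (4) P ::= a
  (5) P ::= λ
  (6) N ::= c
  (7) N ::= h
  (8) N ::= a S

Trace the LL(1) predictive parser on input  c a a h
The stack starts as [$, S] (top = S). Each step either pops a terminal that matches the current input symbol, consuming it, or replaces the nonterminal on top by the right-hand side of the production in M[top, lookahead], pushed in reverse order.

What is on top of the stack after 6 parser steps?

h

     Stack  Input      Action
  1  $ S    c a a h $  expand S ::= c N
  2  $ N c  c a a h $  match c
  3  $ N    a a h $    expand N ::= a S
  4  $ S a  a a h $    match a
  5  $ S    a h $      expand S ::= a h
  6  $ h a  a h $      match a
Stack after step 6: $ h (top = h).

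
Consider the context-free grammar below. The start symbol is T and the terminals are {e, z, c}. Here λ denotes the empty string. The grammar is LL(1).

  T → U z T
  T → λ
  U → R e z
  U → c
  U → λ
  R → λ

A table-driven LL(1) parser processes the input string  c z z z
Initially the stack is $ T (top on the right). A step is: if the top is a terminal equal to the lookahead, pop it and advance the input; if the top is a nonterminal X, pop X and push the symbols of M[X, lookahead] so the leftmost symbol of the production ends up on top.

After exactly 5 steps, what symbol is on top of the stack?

U

step 1: stack=$ T  input=c z z z $  — expand T → U z T
step 2: stack=$ T z U  input=c z z z $  — expand U → c
step 3: stack=$ T z c  input=c z z z $  — match c
step 4: stack=$ T z  input=z z z $  — match z
step 5: stack=$ T  input=z z $  — expand T → U z T
Stack after step 5: $ T z U (top = U).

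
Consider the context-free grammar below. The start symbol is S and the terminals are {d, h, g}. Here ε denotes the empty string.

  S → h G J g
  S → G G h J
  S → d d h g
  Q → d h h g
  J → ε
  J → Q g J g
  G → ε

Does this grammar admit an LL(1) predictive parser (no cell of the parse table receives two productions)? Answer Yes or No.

No

FIRST(S) = {d, h}
FIRST(Q) = {d}
FIRST(J) = {ε, d}
FIRST(G) = {ε}
FOLLOW(S) = {$}
FOLLOW(Q) = {g}
FOLLOW(J) = {$, g}
FOLLOW(G) = {d, g, h}
Cell M[S, h] receives both S → h G J g and S → G G h J — the grammar is not LL(1).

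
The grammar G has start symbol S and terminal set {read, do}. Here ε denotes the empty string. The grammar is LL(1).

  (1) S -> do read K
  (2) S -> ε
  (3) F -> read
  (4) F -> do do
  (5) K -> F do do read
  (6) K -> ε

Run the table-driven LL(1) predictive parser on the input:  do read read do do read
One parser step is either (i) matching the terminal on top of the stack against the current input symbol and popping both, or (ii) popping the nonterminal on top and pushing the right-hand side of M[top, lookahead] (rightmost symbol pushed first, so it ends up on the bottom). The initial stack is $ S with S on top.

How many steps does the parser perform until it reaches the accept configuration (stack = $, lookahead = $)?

step 1: stack=$ S  input=do read read do do read $  — expand S -> do read K
step 2: stack=$ K read do  input=do read read do do read $  — match do
step 3: stack=$ K read  input=read read do do read $  — match read
step 4: stack=$ K  input=read do do read $  — expand K -> F do do read
step 5: stack=$ read do do F  input=read do do read $  — expand F -> read
step 6: stack=$ read do do read  input=read do do read $  — match read
step 7: stack=$ read do do  input=do do read $  — match do
step 8: stack=$ read do  input=do read $  — match do
step 9: stack=$ read  input=read $  — match read
Accept reached after 9 steps.

9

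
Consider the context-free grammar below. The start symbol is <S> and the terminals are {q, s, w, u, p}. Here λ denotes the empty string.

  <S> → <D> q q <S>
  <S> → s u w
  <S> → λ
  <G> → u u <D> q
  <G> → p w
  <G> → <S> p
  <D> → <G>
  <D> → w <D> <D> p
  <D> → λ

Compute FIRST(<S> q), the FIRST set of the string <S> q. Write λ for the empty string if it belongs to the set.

{p, q, s, u, w}

FIRST(<S>) = {λ, p, q, s, u, w}  (via <D> q q <S>)
FIRST(<G>) = {p, q, s, u, w}  (via <S> p)
FIRST(<D>) = {λ, p, q, s, u, w}  (via <G>)
FIRST(<S> q): take FIRST of each symbol in turn, carrying on past any symbol whose FIRST contains λ; result {p, q, s, u, w}.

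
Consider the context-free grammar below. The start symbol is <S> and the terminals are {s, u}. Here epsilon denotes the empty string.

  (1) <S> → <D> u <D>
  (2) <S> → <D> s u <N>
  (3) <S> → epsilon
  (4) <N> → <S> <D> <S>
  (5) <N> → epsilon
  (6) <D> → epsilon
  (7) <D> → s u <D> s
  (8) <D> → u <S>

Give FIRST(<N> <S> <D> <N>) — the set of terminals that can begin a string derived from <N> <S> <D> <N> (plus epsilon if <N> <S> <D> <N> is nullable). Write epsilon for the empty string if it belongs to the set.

{epsilon, s, u}

FIRST(<D>): from <D>→epsilon we get {epsilon}; from <D>→s u <D> s we get {s}; from <D>→u <S> we get {u}. So FIRST(<D>) = {epsilon, s, u}.
FIRST(<S>): from <S>→<D> u <D> we get {s, u}; from <S>→<D> s u <N> we get {s, u}; from <S>→epsilon we get {epsilon}. So FIRST(<S>) = {epsilon, s, u}.
FIRST(<N>): from <N>→<S> <D> <S> we get {epsilon, s, u}; from <N>→epsilon we get {epsilon}. So FIRST(<N>) = {epsilon, s, u}.
FIRST(<N> <S> <D> <N>): take FIRST of each symbol in turn, carrying on past any symbol whose FIRST contains epsilon; result {epsilon, s, u}.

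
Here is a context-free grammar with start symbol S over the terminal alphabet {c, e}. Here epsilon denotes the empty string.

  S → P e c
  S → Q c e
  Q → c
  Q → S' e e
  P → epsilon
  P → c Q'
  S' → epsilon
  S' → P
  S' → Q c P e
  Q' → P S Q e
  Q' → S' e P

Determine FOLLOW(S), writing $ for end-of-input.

FIRST(P) = {epsilon, c}
FIRST(S) = {c, e}  (via P e c, Q c e)
FIRST(Q) = {c, e}  (via S' e e)
FIRST(S') = {epsilon, c, e}  (via P, Q c P e)
FIRST(Q') = {c, e}  (via P S Q e, S' e P)
FOLLOW(S) includes $ since S is the start symbol.
FOLLOW(S): in Q'→P S Q e, S is followed by Q e with FIRST {c, e}. Thus FOLLOW(S) = {$, c, e}.
FOLLOW(Q): in S→Q c e, Q is followed by c e with FIRST {c}; in S'→Q c P e, Q is followed by c P e with FIRST {c}; in Q'→P S Q e, Q is followed by e with FIRST {e}. Thus FOLLOW(Q) = {c, e}.
FOLLOW(S'): in Q→S' e e, S' is followed by e e with FIRST {e}; in Q'→S' e P, S' is followed by e P with FIRST {e}. Thus FOLLOW(S') = {e}.
FOLLOW(P): in S→P e c, P is followed by e c with FIRST {e}; in S'→P, the suffix after P is empty, so FOLLOW(P) ⊇ FOLLOW(S') = {e}; in S'→Q c P e, P is followed by e with FIRST {e}; in Q'→P S Q e, P is followed by S Q e with FIRST {c, e}; in Q'→S' e P, the suffix after P is empty, so FOLLOW(P) ⊇ FOLLOW(Q') = {c, e}. Thus FOLLOW(P) = {c, e}.
FOLLOW(Q'): in P→c Q', the suffix after Q' is empty, so FOLLOW(Q') ⊇ FOLLOW(P) = {c, e}. Thus FOLLOW(Q') = {c, e}.

{$, c, e}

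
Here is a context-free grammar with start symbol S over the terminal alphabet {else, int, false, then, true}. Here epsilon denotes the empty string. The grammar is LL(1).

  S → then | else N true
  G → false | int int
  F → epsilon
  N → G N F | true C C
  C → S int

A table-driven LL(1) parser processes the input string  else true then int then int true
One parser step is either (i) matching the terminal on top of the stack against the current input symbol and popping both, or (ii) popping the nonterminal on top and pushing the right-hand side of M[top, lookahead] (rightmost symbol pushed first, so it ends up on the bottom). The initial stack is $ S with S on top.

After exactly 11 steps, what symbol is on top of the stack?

step 1: stack=$ S  input=else true then int then int true $  — expand S → else N true
step 2: stack=$ true N else  input=else true then int then int true $  — match else
step 3: stack=$ true N  input=true then int then int true $  — expand N → true C C
step 4: stack=$ true C C true  input=true then int then int true $  — match true
step 5: stack=$ true C C  input=then int then int true $  — expand C → S int
step 6: stack=$ true C int S  input=then int then int true $  — expand S → then
step 7: stack=$ true C int then  input=then int then int true $  — match then
step 8: stack=$ true C int  input=int then int true $  — match int
step 9: stack=$ true C  input=then int true $  — expand C → S int
step 10: stack=$ true int S  input=then int true $  — expand S → then
step 11: stack=$ true int then  input=then int true $  — match then
Stack after step 11: $ true int (top = int).

int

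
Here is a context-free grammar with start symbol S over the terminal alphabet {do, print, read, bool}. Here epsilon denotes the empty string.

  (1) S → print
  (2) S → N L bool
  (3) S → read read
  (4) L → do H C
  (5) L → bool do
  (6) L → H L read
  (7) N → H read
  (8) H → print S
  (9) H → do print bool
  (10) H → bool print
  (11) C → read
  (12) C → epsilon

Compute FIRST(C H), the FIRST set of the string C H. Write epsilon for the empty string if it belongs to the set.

FIRST(H): from H→print S we get {print}; from H→do print bool we get {do}; from H→bool print we get {bool}. So FIRST(H) = {bool, do, print}.
FIRST(C): from C→read we get {read}; from C→epsilon we get {epsilon}. So FIRST(C) = {epsilon, read}.
FIRST(L): from L→do H C we get {do}; from L→bool do we get {bool}; from L→H L read we get {bool, do, print}. So FIRST(L) = {bool, do, print}.
FIRST(N): from N→H read we get {bool, do, print}. So FIRST(N) = {bool, do, print}.
FIRST(S): from S→print we get {print}; from S→N L bool we get {bool, do, print}; from S→read read we get {read}. So FIRST(S) = {bool, do, print, read}.
FIRST(C H): take FIRST of each symbol in turn, carrying on past any symbol whose FIRST contains epsilon; result {bool, do, print, read}.

{bool, do, print, read}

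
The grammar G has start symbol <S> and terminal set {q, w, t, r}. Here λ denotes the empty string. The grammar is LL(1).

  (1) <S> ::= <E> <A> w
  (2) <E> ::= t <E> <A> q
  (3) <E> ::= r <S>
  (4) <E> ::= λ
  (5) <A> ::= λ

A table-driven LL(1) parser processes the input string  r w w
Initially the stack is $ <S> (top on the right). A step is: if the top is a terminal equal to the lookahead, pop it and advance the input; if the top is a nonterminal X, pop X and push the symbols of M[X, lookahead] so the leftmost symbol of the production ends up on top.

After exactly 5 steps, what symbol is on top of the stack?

<A>

     Stack              Input    Action
  1  $ <S>              r w w $  expand <S> ::= <E> <A> w
  2  $ w <A> <E>        r w w $  expand <E> ::= r <S>
  3  $ w <A> <S> r      r w w $  match r
  4  $ w <A> <S>        w w $    expand <S> ::= <E> <A> w
  5  $ w <A> w <A> <E>  w w $    expand <E> ::= λ
Stack after step 5: $ w <A> w <A> (top = <A>).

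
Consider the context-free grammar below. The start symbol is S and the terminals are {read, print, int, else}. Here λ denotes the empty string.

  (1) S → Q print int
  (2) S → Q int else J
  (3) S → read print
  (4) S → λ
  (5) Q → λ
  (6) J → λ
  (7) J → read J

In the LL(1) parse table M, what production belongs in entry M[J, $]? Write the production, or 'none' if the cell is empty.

FIRST(Q) = {λ}
FIRST(J) = {λ, read}
FIRST(S) = {λ, int, print, read}  (via Q print int, Q int else J)
FOLLOW(S) includes $ since S is the start symbol.
FOLLOW(S): S appears on no right-hand side. Thus FOLLOW(S) = {$}.
FOLLOW(J): in S→Q int else J, the suffix after J is empty, so FOLLOW(J) ⊇ FOLLOW(S) = {$}; in J→read J, the suffix after J is empty (adds nothing new). Thus FOLLOW(J) = {$}.
For J → λ: FIRST(λ) = {λ}, so it goes in M[J, t] for t ∈ {}; since λ ∈ FIRST, also for every t ∈ FOLLOW(J) = {$}.
For J → read J: FIRST(read J) = {read}, so it goes in M[J, t] for t ∈ {read}.

J → λ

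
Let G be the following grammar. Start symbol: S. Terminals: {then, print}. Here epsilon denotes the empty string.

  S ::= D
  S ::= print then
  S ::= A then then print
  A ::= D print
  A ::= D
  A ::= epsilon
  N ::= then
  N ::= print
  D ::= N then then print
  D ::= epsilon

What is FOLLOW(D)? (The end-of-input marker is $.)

FIRST(N): from N::=then we get {then}; from N::=print we get {print}. So FIRST(N) = {print, then}.
FIRST(D): from D::=N then then print we get {print, then}; from D::=epsilon we get {epsilon}. So FIRST(D) = {epsilon, print, then}.
FIRST(A): from A::=D print we get {print, then}; from A::=D we get {epsilon, print, then}; from A::=epsilon we get {epsilon}. So FIRST(A) = {epsilon, print, then}.
FIRST(S): from S::=D we get {epsilon, print, then}; from S::=print then we get {print}; from S::=A then then print we get {print, then}. So FIRST(S) = {epsilon, print, then}.
FOLLOW(S) includes $ since S is the start symbol.
FOLLOW(S): S appears on no right-hand side. Thus FOLLOW(S) = {$}.
FOLLOW(A): in S::=A then then print, A is followed by then then print with FIRST {then}. Thus FOLLOW(A) = {then}.
FOLLOW(N): in D::=N then then print, N is followed by then then print with FIRST {then}. Thus FOLLOW(N) = {then}.
FOLLOW(D): in S::=D, the suffix after D is empty, so FOLLOW(D) ⊇ FOLLOW(S) = {$}; in A::=D print, D is followed by print with FIRST {print}; in A::=D, the suffix after D is empty, so FOLLOW(D) ⊇ FOLLOW(A) = {then}. Thus FOLLOW(D) = {$, print, then}.

{$, print, then}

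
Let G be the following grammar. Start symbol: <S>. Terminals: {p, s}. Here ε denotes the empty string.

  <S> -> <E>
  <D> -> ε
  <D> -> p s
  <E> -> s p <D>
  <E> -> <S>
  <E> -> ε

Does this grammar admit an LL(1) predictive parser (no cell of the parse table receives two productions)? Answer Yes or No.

FIRST(<S>) = {ε, s}
FIRST(<D>) = {ε, p}
FIRST(<E>) = {ε, s}
FOLLOW(<S>) = {$}
FOLLOW(<D>) = {$}
FOLLOW(<E>) = {$}
Cell M[<E>, $] receives both <E> -> <S> and <E> -> ε — the grammar is not LL(1).

No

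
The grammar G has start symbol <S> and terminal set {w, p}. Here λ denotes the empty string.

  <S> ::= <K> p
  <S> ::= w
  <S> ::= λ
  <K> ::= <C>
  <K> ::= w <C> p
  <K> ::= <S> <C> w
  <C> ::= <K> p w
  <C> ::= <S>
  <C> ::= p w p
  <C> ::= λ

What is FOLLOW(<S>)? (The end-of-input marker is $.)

{$, p, w}

FIRST(<S>) = {λ, p, w}  (via <K> p)
FIRST(<K>) = {λ, p, w}  (via <C>, <S> <C> w)
FIRST(<C>) = {λ, p, w}  (via <K> p w, <S>)
FOLLOW(<S>) includes $ since <S> is the start symbol.
FOLLOW(<K>): in <S>::=<K> p, <K> is followed by p with FIRST {p}; in <C>::=<K> p w, <K> is followed by p w with FIRST {p}. Thus FOLLOW(<K>) = {p}.
FOLLOW(<C>): in <K>::=<C>, the suffix after <C> is empty, so FOLLOW(<C>) ⊇ FOLLOW(<K>) = {p}; in <K>::=w <C> p, <C> is followed by p with FIRST {p}; in <K>::=<S> <C> w, <C> is followed by w with FIRST {w}. Thus FOLLOW(<C>) = {p, w}.
FOLLOW(<S>): in <K>::=<S> <C> w, <S> is followed by <C> w with FIRST {p, w}; in <C>::=<S>, the suffix after <S> is empty, so FOLLOW(<S>) ⊇ FOLLOW(<C>) = {p, w}. Thus FOLLOW(<S>) = {$, p, w}.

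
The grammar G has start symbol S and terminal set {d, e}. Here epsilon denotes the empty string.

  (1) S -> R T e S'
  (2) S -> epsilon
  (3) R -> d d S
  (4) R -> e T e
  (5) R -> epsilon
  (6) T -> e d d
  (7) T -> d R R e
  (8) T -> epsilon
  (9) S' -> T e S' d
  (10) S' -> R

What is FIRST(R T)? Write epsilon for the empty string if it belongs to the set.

FIRST(R) = {epsilon, d, e}
FIRST(T) = {epsilon, d, e}
FIRST(S) = {epsilon, d, e}  (via R T e S')
FIRST(S') = {epsilon, d, e}  (via T e S' d, R)
FIRST(R T): take FIRST of each symbol in turn, carrying on past any symbol whose FIRST contains epsilon; result {epsilon, d, e}.

{epsilon, d, e}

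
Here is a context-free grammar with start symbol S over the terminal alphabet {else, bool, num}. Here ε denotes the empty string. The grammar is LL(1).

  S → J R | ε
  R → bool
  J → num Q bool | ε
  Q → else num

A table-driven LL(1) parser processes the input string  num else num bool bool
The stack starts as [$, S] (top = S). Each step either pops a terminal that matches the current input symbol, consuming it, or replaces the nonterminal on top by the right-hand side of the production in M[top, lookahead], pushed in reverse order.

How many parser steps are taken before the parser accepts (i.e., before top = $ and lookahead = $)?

9

step 1: stack=$ S  input=num else num bool bool $  — expand S → J R
step 2: stack=$ R J  input=num else num bool bool $  — expand J → num Q bool
step 3: stack=$ R bool Q num  input=num else num bool bool $  — match num
step 4: stack=$ R bool Q  input=else num bool bool $  — expand Q → else num
step 5: stack=$ R bool num else  input=else num bool bool $  — match else
step 6: stack=$ R bool num  input=num bool bool $  — match num
step 7: stack=$ R bool  input=bool bool $  — match bool
step 8: stack=$ R  input=bool $  — expand R → bool
step 9: stack=$ bool  input=bool $  — match bool
Accept reached after 9 steps.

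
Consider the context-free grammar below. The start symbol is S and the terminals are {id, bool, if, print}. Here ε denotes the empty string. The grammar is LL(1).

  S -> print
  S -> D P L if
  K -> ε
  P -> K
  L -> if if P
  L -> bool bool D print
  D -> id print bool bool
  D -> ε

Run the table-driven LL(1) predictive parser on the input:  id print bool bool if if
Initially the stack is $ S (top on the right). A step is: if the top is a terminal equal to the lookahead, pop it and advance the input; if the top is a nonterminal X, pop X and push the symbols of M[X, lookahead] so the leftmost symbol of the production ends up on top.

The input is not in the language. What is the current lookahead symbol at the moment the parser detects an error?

step 1: stack=$ S  input=id print bool bool if if $  — expand S -> D P L if
step 2: stack=$ if L P D  input=id print bool bool if if $  — expand D -> id print bool bool
step 3: stack=$ if L P bool bool print id  input=id print bool bool if if $  — match id
step 4: stack=$ if L P bool bool print  input=print bool bool if if $  — match print
step 5: stack=$ if L P bool bool  input=bool bool if if $  — match bool
step 6: stack=$ if L P bool  input=bool if if $  — match bool
step 7: stack=$ if L P  input=if if $  — expand P -> K
step 8: stack=$ if L K  input=if if $  — expand K -> ε
step 9: stack=$ if L  input=if if $  — expand L -> if if P
step 10: stack=$ if P if if  input=if if $  — match if
step 11: stack=$ if P if  input=if $  — match if
step 12: stack=$ if P  input=$  — error: M[P, $] is empty

$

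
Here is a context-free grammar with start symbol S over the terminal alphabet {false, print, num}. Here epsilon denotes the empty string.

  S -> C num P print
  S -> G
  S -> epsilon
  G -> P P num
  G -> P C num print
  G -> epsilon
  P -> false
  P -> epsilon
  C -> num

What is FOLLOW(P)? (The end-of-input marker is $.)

FIRST(P): from P->false we get {false}; from P->epsilon we get {epsilon}. So FIRST(P) = {epsilon, false}.
FIRST(C): from C->num we get {num}. So FIRST(C) = {num}.
FIRST(G): from G->P P num we get {false, num}; from G->P C num print we get {false, num}; from G->epsilon we get {epsilon}. So FIRST(G) = {epsilon, false, num}.
FIRST(S): from S->C num P print we get {num}; from S->G we get {epsilon, false, num}; from S->epsilon we get {epsilon}. So FIRST(S) = {epsilon, false, num}.
FOLLOW(S) includes $ since S is the start symbol.
FOLLOW(S): S appears on no right-hand side. Thus FOLLOW(S) = {$}.
FOLLOW(G): in S->G, the suffix after G is empty, so FOLLOW(G) ⊇ FOLLOW(S) = {$}. Thus FOLLOW(G) = {$}.
FOLLOW(P): in S->C num P print, P is followed by print with FIRST {print}; in G->P P num (occurrence 1), P is followed by P num with FIRST {false, num}; in G->P P num (occurrence 2), P is followed by num with FIRST {num}; in G->P C num print, P is followed by C num print with FIRST {num}. Thus FOLLOW(P) = {false, num, print}.
FOLLOW(C): in S->C num P print, C is followed by num P print with FIRST {num}; in G->P C num print, C is followed by num print with FIRST {num}. Thus FOLLOW(C) = {num}.

{false, num, print}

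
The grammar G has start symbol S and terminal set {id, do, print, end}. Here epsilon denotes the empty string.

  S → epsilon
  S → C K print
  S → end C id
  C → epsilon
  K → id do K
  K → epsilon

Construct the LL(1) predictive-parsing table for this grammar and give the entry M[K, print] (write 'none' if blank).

K → epsilon

FIRST(C): from C→epsilon we get {epsilon}. So FIRST(C) = {epsilon}.
FIRST(K): from K→id do K we get {id}; from K→epsilon we get {epsilon}. So FIRST(K) = {epsilon, id}.
FIRST(S): from S→epsilon we get {epsilon}; from S→C K print we get {id, print}; from S→end C id we get {end}. So FIRST(S) = {epsilon, end, id, print}.
FOLLOW(S) includes $ since S is the start symbol.
FOLLOW(K): in S→C K print, K is followed by print with FIRST {print}; in K→id do K, the suffix after K is empty (adds nothing new). Thus FOLLOW(K) = {print}.
For K → id do K: FIRST(id do K) = {id}, so it goes in M[K, t] for t ∈ {id}.
For K → epsilon: FIRST(epsilon) = {epsilon}, so it goes in M[K, t] for t ∈ {}; since epsilon ∈ FIRST, also for every t ∈ FOLLOW(K) = {print}.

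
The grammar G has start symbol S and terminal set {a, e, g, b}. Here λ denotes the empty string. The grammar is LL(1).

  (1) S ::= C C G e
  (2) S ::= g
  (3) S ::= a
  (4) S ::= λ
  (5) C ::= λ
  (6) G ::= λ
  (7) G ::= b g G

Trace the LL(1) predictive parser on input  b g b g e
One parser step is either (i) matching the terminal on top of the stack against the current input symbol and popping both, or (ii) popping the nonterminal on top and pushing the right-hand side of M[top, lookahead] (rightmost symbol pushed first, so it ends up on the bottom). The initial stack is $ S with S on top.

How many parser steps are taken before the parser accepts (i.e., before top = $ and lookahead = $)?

step 1: stack=$ S  input=b g b g e $  — expand S ::= C C G e
step 2: stack=$ e G C C  input=b g b g e $  — expand C ::= λ
step 3: stack=$ e G C  input=b g b g e $  — expand C ::= λ
step 4: stack=$ e G  input=b g b g e $  — expand G ::= b g G
step 5: stack=$ e G g b  input=b g b g e $  — match b
step 6: stack=$ e G g  input=g b g e $  — match g
step 7: stack=$ e G  input=b g e $  — expand G ::= b g G
step 8: stack=$ e G g b  input=b g e $  — match b
step 9: stack=$ e G g  input=g e $  — match g
step 10: stack=$ e G  input=e $  — expand G ::= λ
step 11: stack=$ e  input=e $  — match e
Accept reached after 11 steps.

11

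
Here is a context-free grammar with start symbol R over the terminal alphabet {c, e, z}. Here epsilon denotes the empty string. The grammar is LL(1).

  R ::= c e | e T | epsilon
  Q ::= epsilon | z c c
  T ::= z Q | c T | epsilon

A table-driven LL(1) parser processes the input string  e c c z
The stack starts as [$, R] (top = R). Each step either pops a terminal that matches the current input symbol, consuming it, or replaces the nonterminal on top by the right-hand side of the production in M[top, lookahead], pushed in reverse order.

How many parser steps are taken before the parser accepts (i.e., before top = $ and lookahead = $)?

9

     Stack  Input      Action
  1  $ R    e c c z $  expand R ::= e T
  2  $ T e  e c c z $  match e
  3  $ T    c c z $    expand T ::= c T
  4  $ T c  c c z $    match c
  5  $ T    c z $      expand T ::= c T
  6  $ T c  c z $      match c
  7  $ T    z $        expand T ::= z Q
  8  $ Q z  z $        match z
  9  $ Q    $          expand Q ::= epsilon
Accept reached after 9 steps.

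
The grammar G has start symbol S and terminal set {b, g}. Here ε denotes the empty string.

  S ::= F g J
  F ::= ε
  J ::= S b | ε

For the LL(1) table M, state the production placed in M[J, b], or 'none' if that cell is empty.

J ::= ε

FIRST(F): from F::=ε we get {ε}. So FIRST(F) = {ε}.
FIRST(S): from S::=F g J we get {g}. So FIRST(S) = {g}.
FIRST(J): from J::=S b we get {g}; from J::=ε we get {ε}. So FIRST(J) = {ε, g}.
FOLLOW(S) includes $ since S is the start symbol.
FOLLOW(S): in J::=S b, S is followed by b with FIRST {b}. Thus FOLLOW(S) = {$, b}.
FOLLOW(J): in S::=F g J, the suffix after J is empty, so FOLLOW(J) ⊇ FOLLOW(S) = {$, b}. Thus FOLLOW(J) = {$, b}.
For J ::= S b: FIRST(S b) = {g}, so it goes in M[J, t] for t ∈ {g}.
For J ::= ε: FIRST(ε) = {ε}, so it goes in M[J, t] for t ∈ {}; since ε ∈ FIRST, also for every t ∈ FOLLOW(J) = {$, b}.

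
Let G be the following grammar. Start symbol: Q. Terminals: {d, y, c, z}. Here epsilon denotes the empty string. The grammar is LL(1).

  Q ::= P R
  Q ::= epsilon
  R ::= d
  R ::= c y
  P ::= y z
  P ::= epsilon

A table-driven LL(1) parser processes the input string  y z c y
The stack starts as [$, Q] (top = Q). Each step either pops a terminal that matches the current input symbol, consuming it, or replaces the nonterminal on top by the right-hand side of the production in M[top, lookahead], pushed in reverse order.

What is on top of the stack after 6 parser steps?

step 1: stack=$ Q  input=y z c y $  — expand Q ::= P R
step 2: stack=$ R P  input=y z c y $  — expand P ::= y z
step 3: stack=$ R z y  input=y z c y $  — match y
step 4: stack=$ R z  input=z c y $  — match z
step 5: stack=$ R  input=c y $  — expand R ::= c y
step 6: stack=$ y c  input=c y $  — match c
Stack after step 6: $ y (top = y).

y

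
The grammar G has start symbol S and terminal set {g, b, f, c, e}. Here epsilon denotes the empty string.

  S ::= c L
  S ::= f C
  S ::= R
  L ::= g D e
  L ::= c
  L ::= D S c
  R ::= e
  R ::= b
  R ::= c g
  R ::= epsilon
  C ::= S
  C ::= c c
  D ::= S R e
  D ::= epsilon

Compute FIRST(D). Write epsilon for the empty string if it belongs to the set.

{epsilon, b, c, e, f}

FIRST(R): from R::=e we get {e}; from R::=b we get {b}; from R::=c g we get {c}; from R::=epsilon we get {epsilon}. So FIRST(R) = {epsilon, b, c, e}.
FIRST(S): from S::=c L we get {c}; from S::=f C we get {f}; from S::=R we get {epsilon, b, c, e}. So FIRST(S) = {epsilon, b, c, e, f}.
FIRST(C): from C::=S we get {epsilon, b, c, e, f}; from C::=c c we get {c}. So FIRST(C) = {epsilon, b, c, e, f}.
FIRST(D): from D::=S R e we get {b, c, e, f}; from D::=epsilon we get {epsilon}. So FIRST(D) = {epsilon, b, c, e, f}.
FIRST(L): from L::=g D e we get {g}; from L::=c we get {c}; from L::=D S c we get {b, c, e, f}. So FIRST(L) = {b, c, e, f, g}.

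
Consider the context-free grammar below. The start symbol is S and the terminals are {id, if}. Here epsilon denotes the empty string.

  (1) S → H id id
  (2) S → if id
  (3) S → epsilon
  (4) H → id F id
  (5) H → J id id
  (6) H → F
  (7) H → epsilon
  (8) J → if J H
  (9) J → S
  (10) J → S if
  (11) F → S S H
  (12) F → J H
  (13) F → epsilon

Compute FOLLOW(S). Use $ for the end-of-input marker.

FIRST(S) = {epsilon, id, if}  (via H id id)
FIRST(J) = {epsilon, id, if}  (via S, S if)
FIRST(H) = {epsilon, id, if}  (via J id id, F)
FIRST(F) = {epsilon, id, if}  (via S S H, J H)
FOLLOW(S) includes $ since S is the start symbol.
FOLLOW(S): in J→S, the suffix after S is empty, so FOLLOW(S) ⊇ FOLLOW(J) = {id, if}; in J→S if, S is followed by if with FIRST {if}; in F→S S H (occurrence 1), S is followed by S H with FIRST {epsilon, id, if}; in F→S S H (occurrence 1), the suffix after S is nullable, so FOLLOW(S) ⊇ FOLLOW(F) = {id, if}; in F→S S H (occurrence 2), S is followed by H with FIRST {epsilon, id, if}; in F→S S H (occurrence 2), the suffix after S is nullable, so FOLLOW(S) ⊇ FOLLOW(F) = {id, if}. Thus FOLLOW(S) = {$, id, if}.
FOLLOW(H): in S→H id id, H is followed by id id with FIRST {id}; in J→if J H, the suffix after H is empty, so FOLLOW(H) ⊇ FOLLOW(J) = {id, if}; in F→S S H, the suffix after H is empty, so FOLLOW(H) ⊇ FOLLOW(F) = {id, if}; in F→J H, the suffix after H is empty, so FOLLOW(H) ⊇ FOLLOW(F) = {id, if}. Thus FOLLOW(H) = {id, if}.
FOLLOW(F): in H→id F id, F is followed by id with FIRST {id}; in H→F, the suffix after F is empty, so FOLLOW(F) ⊇ FOLLOW(H) = {id, if}. Thus FOLLOW(F) = {id, if}.
FOLLOW(J): in H→J id id, J is followed by id id with FIRST {id}; in J→if J H, J is followed by H with FIRST {epsilon, id, if}; in J→if J H, the suffix after J is nullable (adds nothing new); in F→J H, J is followed by H with FIRST {epsilon, id, if}; in F→J H, the suffix after J is nullable, so FOLLOW(J) ⊇ FOLLOW(F) = {id, if}. Thus FOLLOW(J) = {id, if}.

{$, id, if}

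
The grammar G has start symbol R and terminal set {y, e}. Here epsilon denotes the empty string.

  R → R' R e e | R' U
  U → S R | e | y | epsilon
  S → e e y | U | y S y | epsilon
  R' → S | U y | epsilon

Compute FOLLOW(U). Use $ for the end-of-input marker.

FIRST(R) = {epsilon, e, y}  (via R' R e e, R' U)
FIRST(U) = {epsilon, e, y}  (via S R)
FIRST(S) = {epsilon, e, y}  (via U)
FIRST(R') = {epsilon, e, y}  (via S, U y)
FOLLOW(R) includes $ since R is the start symbol.
FOLLOW(R): in R→R' R e e, R is followed by e e with FIRST {e}; in U→S R, the suffix after R is empty, so FOLLOW(R) ⊇ FOLLOW(U) = {$, e, y}. Thus FOLLOW(R) = {$, e, y}.
FOLLOW(R'): in R→R' R e e, R' is followed by R e e with FIRST {e, y}; in R→R' U, R' is followed by U with FIRST {epsilon, e, y}; in R→R' U, the suffix after R' is nullable, so FOLLOW(R') ⊇ FOLLOW(R) = {$, e, y}. Thus FOLLOW(R') = {$, e, y}.
FOLLOW(U): in R→R' U, the suffix after U is empty, so FOLLOW(U) ⊇ FOLLOW(R) = {$, e, y}; in S→U, the suffix after U is empty, so FOLLOW(U) ⊇ FOLLOW(S) = {$, e, y}; in R'→U y, U is followed by y with FIRST {y}. Thus FOLLOW(U) = {$, e, y}.
FOLLOW(S): in U→S R, S is followed by R with FIRST {epsilon, e, y}; in U→S R, the suffix after S is nullable, so FOLLOW(S) ⊇ FOLLOW(U) = {$, e, y}; in S→y S y, S is followed by y with FIRST {y}; in R'→S, the suffix after S is empty, so FOLLOW(S) ⊇ FOLLOW(R') = {$, e, y}. Thus FOLLOW(S) = {$, e, y}.

{$, e, y}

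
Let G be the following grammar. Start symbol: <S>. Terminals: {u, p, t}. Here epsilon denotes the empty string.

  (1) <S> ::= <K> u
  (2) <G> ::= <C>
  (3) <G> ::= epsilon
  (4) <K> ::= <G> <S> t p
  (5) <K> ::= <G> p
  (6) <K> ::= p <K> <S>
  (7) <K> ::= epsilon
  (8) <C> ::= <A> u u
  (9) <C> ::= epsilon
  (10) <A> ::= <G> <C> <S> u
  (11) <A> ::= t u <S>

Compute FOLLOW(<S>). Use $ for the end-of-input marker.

{$, p, t, u}

FIRST(<S>): from <S>::=<K> u we get {p, t, u}. So FIRST(<S>) = {p, t, u}.
FIRST(<G>): from <G>::=<C> we get {epsilon, p, t, u}; from <G>::=epsilon we get {epsilon}. So FIRST(<G>) = {epsilon, p, t, u}.
FIRST(<K>): from <K>::=<G> <S> t p we get {p, t, u}; from <K>::=<G> p we get {p, t, u}; from <K>::=p <K> <S> we get {p}; from <K>::=epsilon we get {epsilon}. So FIRST(<K>) = {epsilon, p, t, u}.
FIRST(<C>): from <C>::=<A> u u we get {p, t, u}; from <C>::=epsilon we get {epsilon}. So FIRST(<C>) = {epsilon, p, t, u}.
FIRST(<A>): from <A>::=<G> <C> <S> u we get {p, t, u}; from <A>::=t u <S> we get {t}. So FIRST(<A>) = {p, t, u}.
FOLLOW(<S>) includes $ since <S> is the start symbol.
FOLLOW(<G>): in <K>::=<G> <S> t p, <G> is followed by <S> t p with FIRST {p, t, u}; in <K>::=<G> p, <G> is followed by p with FIRST {p}; in <A>::=<G> <C> <S> u, <G> is followed by <C> <S> u with FIRST {p, t, u}. Thus FOLLOW(<G>) = {p, t, u}.
FOLLOW(<K>): in <S>::=<K> u, <K> is followed by u with FIRST {u}; in <K>::=p <K> <S>, <K> is followed by <S> with FIRST {p, t, u}. Thus FOLLOW(<K>) = {p, t, u}.
FOLLOW(<C>): in <G>::=<C>, the suffix after <C> is empty, so FOLLOW(<C>) ⊇ FOLLOW(<G>) = {p, t, u}; in <A>::=<G> <C> <S> u, <C> is followed by <S> u with FIRST {p, t, u}. Thus FOLLOW(<C>) = {p, t, u}.
FOLLOW(<A>): in <C>::=<A> u u, <A> is followed by u u with FIRST {u}. Thus FOLLOW(<A>) = {u}.
FOLLOW(<S>): in <K>::=<G> <S> t p, <S> is followed by t p with FIRST {t}; in <K>::=p <K> <S>, the suffix after <S> is empty, so FOLLOW(<S>) ⊇ FOLLOW(<K>) = {p, t, u}; in <A>::=<G> <C> <S> u, <S> is followed by u with FIRST {u}; in <A>::=t u <S>, the suffix after <S> is empty, so FOLLOW(<S>) ⊇ FOLLOW(<A>) = {u}. Thus FOLLOW(<S>) = {$, p, t, u}.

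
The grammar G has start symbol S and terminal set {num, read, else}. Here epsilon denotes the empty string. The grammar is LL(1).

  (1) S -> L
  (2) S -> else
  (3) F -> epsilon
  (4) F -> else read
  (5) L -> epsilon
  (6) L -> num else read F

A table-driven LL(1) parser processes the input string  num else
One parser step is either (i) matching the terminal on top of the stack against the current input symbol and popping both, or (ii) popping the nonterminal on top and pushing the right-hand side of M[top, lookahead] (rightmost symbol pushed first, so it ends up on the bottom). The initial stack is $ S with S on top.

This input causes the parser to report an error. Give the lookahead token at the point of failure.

$

     Stack              Input       Action
  1  $ S                num else $  expand S -> L
  2  $ L                num else $  expand L -> num else read F
  3  $ F read else num  num else $  match num
  4  $ F read else      else $      match else
  5  $ F read           $           error: top is terminal read but lookahead is $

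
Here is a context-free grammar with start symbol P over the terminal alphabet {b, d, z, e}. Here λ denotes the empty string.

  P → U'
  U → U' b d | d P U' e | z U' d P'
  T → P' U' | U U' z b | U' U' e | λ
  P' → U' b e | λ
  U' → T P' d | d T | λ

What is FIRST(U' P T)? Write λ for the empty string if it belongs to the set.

FIRST(P): from P→U' we get {λ, b, d, e, z}. So FIRST(P) = {λ, b, d, e, z}.
FIRST(U): from U→U' b d we get {b, d, e, z}; from U→d P U' e we get {d}; from U→z U' d P' we get {z}. So FIRST(U) = {b, d, e, z}.
FIRST(T): from T→P' U' we get {λ, b, d, e, z}; from T→U U' z b we get {b, d, e, z}; from T→U' U' e we get {b, d, e, z}; from T→λ we get {λ}. So FIRST(T) = {λ, b, d, e, z}.
FIRST(P'): from P'→U' b e we get {b, d, e, z}; from P'→λ we get {λ}. So FIRST(P') = {λ, b, d, e, z}.
FIRST(U'): from U'→T P' d we get {b, d, e, z}; from U'→d T we get {d}; from U'→λ we get {λ}. So FIRST(U') = {λ, b, d, e, z}.
FIRST(U' P T): take FIRST of each symbol in turn, carrying on past any symbol whose FIRST contains λ; result {λ, b, d, e, z}.

{λ, b, d, e, z}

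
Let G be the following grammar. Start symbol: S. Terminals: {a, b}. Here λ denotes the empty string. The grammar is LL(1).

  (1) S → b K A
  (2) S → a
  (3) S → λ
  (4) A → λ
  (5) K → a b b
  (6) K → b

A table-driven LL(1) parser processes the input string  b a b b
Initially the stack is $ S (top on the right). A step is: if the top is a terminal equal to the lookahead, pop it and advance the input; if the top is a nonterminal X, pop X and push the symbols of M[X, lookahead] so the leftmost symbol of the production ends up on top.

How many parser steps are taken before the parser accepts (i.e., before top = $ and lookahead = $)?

step 1: stack=$ S  input=b a b b $  — expand S → b K A
step 2: stack=$ A K b  input=b a b b $  — match b
step 3: stack=$ A K  input=a b b $  — expand K → a b b
step 4: stack=$ A b b a  input=a b b $  — match a
step 5: stack=$ A b b  input=b b $  — match b
step 6: stack=$ A b  input=b $  — match b
step 7: stack=$ A  input=$  — expand A → λ
Accept reached after 7 steps.

7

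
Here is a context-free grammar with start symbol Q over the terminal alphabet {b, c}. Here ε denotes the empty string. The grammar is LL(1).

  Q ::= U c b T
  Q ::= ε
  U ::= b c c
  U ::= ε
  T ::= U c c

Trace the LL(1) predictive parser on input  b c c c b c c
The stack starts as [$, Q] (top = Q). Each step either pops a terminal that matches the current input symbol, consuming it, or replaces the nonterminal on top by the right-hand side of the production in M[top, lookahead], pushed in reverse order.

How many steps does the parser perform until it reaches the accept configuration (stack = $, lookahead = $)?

11

      Stack          Input            Action
   1  $ Q            b c c c b c c $  expand Q ::= U c b T
   2  $ T b c U      b c c c b c c $  expand U ::= b c c
   3  $ T b c c c b  b c c c b c c $  match b
   4  $ T b c c c    c c c b c c $    match c
   5  $ T b c c      c c b c c $      match c
   6  $ T b c        c b c c $        match c
   7  $ T b          b c c $          match b
   8  $ T            c c $            expand T ::= U c c
   9  $ c c U        c c $            expand U ::= ε
  10  $ c c          c c $            match c
  11  $ c            c $              match c
Accept reached after 11 steps.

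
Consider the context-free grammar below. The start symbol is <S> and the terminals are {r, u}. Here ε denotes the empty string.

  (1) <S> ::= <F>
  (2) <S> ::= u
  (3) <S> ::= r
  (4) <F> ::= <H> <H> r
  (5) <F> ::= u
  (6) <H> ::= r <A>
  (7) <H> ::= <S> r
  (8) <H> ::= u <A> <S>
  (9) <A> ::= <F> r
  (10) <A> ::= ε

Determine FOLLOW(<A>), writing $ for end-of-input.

{r, u}

FIRST(<S>): from <S>::=<F> we get {r, u}; from <S>::=u we get {u}; from <S>::=r we get {r}. So FIRST(<S>) = {r, u}.
FIRST(<H>): from <H>::=r <A> we get {r}; from <H>::=<S> r we get {r, u}; from <H>::=u <A> <S> we get {u}. So FIRST(<H>) = {r, u}.
FIRST(<F>): from <F>::=<H> <H> r we get {r, u}; from <F>::=u we get {u}. So FIRST(<F>) = {r, u}.
FIRST(<A>): from <A>::=<F> r we get {r, u}; from <A>::=ε we get {ε}. So FIRST(<A>) = {ε, r, u}.
FOLLOW(<S>) includes $ since <S> is the start symbol.
FOLLOW(<H>): in <F>::=<H> <H> r (occurrence 1), <H> is followed by <H> r with FIRST {r, u}; in <F>::=<H> <H> r (occurrence 2), <H> is followed by r with FIRST {r}. Thus FOLLOW(<H>) = {r, u}.
FOLLOW(<S>): in <H>::=<S> r, <S> is followed by r with FIRST {r}; in <H>::=u <A> <S>, the suffix after <S> is empty, so FOLLOW(<S>) ⊇ FOLLOW(<H>) = {r, u}. Thus FOLLOW(<S>) = {$, r, u}.
FOLLOW(<F>): in <S>::=<F>, the suffix after <F> is empty, so FOLLOW(<F>) ⊇ FOLLOW(<S>) = {$, r, u}; in <A>::=<F> r, <F> is followed by r with FIRST {r}. Thus FOLLOW(<F>) = {$, r, u}.
FOLLOW(<A>): in <H>::=r <A>, the suffix after <A> is empty, so FOLLOW(<A>) ⊇ FOLLOW(<H>) = {r, u}; in <H>::=u <A> <S>, <A> is followed by <S> with FIRST {r, u}. Thus FOLLOW(<A>) = {r, u}.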